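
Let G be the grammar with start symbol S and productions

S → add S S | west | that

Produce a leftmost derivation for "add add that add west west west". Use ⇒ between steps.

S ⇒ add S S ⇒ add add S S S ⇒ add add that S S ⇒ add add that add S S S ⇒ add add that add west S S ⇒ add add that add west west S ⇒ add add that add west west west

S ⇒ add S S   [S → add S S]
add S S ⇒ add add S S S   [S → add S S]
add add S S S ⇒ add add that S S   [S → that]
add add that S S ⇒ add add that add S S S   [S → add S S]
add add that add S S S ⇒ add add that add west S S   [S → west]
add add that add west S S ⇒ add add that add west west S   [S → west]
add add that add west west S ⇒ add add that add west west west   [S → west]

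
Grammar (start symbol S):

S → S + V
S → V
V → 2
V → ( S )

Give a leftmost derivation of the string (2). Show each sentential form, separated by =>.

S => V   [S → V]
V => (S)   [V → ( S )]
(S) => (V)   [S → V]
(V) => (2)   [V → 2]

S=>V=>(S)=>(V)=>(2)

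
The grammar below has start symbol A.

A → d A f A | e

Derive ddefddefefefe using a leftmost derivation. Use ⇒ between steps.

A ⇒ dAfA ⇒ ddAfAfA ⇒ ddefAfA ⇒ ddefdAfAfA ⇒ ddefddAfAfAfA ⇒ ddefddefAfAfA ⇒ ddefddefefAfA ⇒ ddefddefefefA ⇒ ddefddefefefe

A ⇒ dAfA   [A → d A f A]
dAfA ⇒ ddAfAfA   [A → d A f A]
ddAfAfA ⇒ ddefAfA   [A → e]
ddefAfA ⇒ ddefdAfAfA   [A → d A f A]
ddefdAfAfA ⇒ ddefddAfAfAfA   [A → d A f A]
ddefddAfAfAfA ⇒ ddefddefAfAfA   [A → e]
ddefddefAfAfA ⇒ ddefddefefAfA   [A → e]
ddefddefefAfA ⇒ ddefddefefefA   [A → e]
ddefddefefefA ⇒ ddefddefefefe   [A → e]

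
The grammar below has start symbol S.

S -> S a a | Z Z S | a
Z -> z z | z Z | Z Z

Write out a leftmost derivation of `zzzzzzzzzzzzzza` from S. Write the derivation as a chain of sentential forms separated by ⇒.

S ⇒ ZZS ⇒ zZZS ⇒ zZZZS ⇒ zZZZZS ⇒ zzzZZZS ⇒ zzzZZZZS ⇒ zzzZZZZZS ⇒ zzzzzZZZZS ⇒ zzzzzzZZZZS ⇒ zzzzzzzzZZZS ⇒ zzzzzzzzzzZZS ⇒ zzzzzzzzzzzzZS ⇒ zzzzzzzzzzzzzzS ⇒ zzzzzzzzzzzzzza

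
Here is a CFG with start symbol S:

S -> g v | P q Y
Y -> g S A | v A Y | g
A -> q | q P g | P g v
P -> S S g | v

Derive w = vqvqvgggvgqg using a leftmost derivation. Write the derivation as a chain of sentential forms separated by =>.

S => PqY   [S -> P q Y]
PqY => SSgqY   [P -> S S g]
SSgqY => PqYSgqY   [S -> P q Y]
PqYSgqY => vqYSgqY   [P -> v]
vqYSgqY => vqvAYSgqY   [Y -> v A Y]
vqvAYSgqY => vqvqPgYSgqY   [A -> q P g]
vqvqPgYSgqY => vqvqvgYSgqY   [P -> v]
vqvqvgYSgqY => vqvqvggSgqY   [Y -> g]
vqvqvggSgqY => vqvqvgggvgqY   [S -> g v]
vqvqvgggvgqY => vqvqvgggvgqg   [Y -> g]

S => PqY => SSgqY => PqYSgqY => vqYSgqY => vqvAYSgqY => vqvqPgYSgqY => vqvqvgYSgqY => vqvqvggSgqY => vqvqvgggvgqY => vqvqvgggvgqg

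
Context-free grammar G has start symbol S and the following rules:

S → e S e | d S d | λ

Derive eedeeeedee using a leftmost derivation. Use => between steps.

S => eSe => eeSee => eedSdee => eedeSedee => eedeeSeedee => eedeeeedee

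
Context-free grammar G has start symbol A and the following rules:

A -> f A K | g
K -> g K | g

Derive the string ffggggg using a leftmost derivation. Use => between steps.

A => fAK => ffAKK => ffgKK => ffggKK => ffgggKK => ffggggK => ffggggg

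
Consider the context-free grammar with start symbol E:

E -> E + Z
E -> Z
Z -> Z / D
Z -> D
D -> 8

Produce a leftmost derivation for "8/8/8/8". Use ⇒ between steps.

E⇒Z⇒Z/D⇒Z/D/D⇒Z/D/D/D⇒D/D/D/D⇒8/D/D/D⇒8/8/D/D⇒8/8/8/D⇒8/8/8/8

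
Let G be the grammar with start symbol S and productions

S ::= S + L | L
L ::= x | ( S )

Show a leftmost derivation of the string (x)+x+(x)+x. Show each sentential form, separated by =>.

S => S+L => S+L+L => S+L+L+L => L+L+L+L => (S)+L+L+L => (L)+L+L+L => (x)+L+L+L => (x)+x+L+L => (x)+x+(S)+L => (x)+x+(L)+L => (x)+x+(x)+L => (x)+x+(x)+x

S => S+L   [S ::= S + L]
S+L => S+L+L   [S ::= S + L]
S+L+L => S+L+L+L   [S ::= S + L]
S+L+L+L => L+L+L+L   [S ::= L]
L+L+L+L => (S)+L+L+L   [L ::= ( S )]
(S)+L+L+L => (L)+L+L+L   [S ::= L]
(L)+L+L+L => (x)+L+L+L   [L ::= x]
(x)+L+L+L => (x)+x+L+L   [L ::= x]
(x)+x+L+L => (x)+x+(S)+L   [L ::= ( S )]
(x)+x+(S)+L => (x)+x+(L)+L   [S ::= L]
(x)+x+(L)+L => (x)+x+(x)+L   [L ::= x]
(x)+x+(x)+L => (x)+x+(x)+x   [L ::= x]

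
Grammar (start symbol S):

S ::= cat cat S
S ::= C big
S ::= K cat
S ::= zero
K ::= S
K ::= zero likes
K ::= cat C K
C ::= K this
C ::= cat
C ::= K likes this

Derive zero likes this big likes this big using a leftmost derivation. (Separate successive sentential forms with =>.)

S => C big => K likes this big => S likes this big => C big likes this big => K this big likes this big => zero likes this big likes this big

S => C big   [S ::= C big]
C big => K likes this big   [C ::= K likes this]
K likes this big => S likes this big   [K ::= S]
S likes this big => C big likes this big   [S ::= C big]
C big likes this big => K this big likes this big   [C ::= K this]
K this big likes this big => zero likes this big likes this big   [K ::= zero likes]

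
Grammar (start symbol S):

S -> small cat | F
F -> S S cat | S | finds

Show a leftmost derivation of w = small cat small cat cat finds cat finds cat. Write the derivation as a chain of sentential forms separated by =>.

S => F => S S cat => F S cat => S S cat S cat => F S cat S cat => S S cat S cat S cat => small cat S cat S cat S cat => small cat small cat cat S cat S cat => small cat small cat cat F cat S cat => small cat small cat cat finds cat S cat => small cat small cat cat finds cat F cat => small cat small cat cat finds cat finds cat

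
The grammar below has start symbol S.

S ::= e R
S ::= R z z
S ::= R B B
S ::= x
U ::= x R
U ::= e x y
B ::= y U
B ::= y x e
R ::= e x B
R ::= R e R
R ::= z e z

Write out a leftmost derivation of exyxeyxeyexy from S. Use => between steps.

S => RBB => exBBB => exyxeBB => exyxeyxeB => exyxeyxeyU => exyxeyxeyexy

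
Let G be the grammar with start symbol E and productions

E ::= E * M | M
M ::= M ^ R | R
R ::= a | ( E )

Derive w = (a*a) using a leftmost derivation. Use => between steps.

E=>M=>R=>(E)=>(E*M)=>(M*M)=>(R*M)=>(a*M)=>(a*R)=>(a*a)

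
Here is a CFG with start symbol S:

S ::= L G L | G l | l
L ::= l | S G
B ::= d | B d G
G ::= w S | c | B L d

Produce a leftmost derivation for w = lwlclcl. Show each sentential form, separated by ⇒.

S ⇒ LGL ⇒ SGGL ⇒ lGGL ⇒ lwSGL ⇒ lwLGLGL ⇒ lwlGLGL ⇒ lwlcLGL ⇒ lwlclGL ⇒ lwlclcL ⇒ lwlclcl

S ⇒ LGL   [S ::= L G L]
LGL ⇒ SGGL   [L ::= S G]
SGGL ⇒ lGGL   [S ::= l]
lGGL ⇒ lwSGL   [G ::= w S]
lwSGL ⇒ lwLGLGL   [S ::= L G L]
lwLGLGL ⇒ lwlGLGL   [L ::= l]
lwlGLGL ⇒ lwlcLGL   [G ::= c]
lwlcLGL ⇒ lwlclGL   [L ::= l]
lwlclGL ⇒ lwlclcL   [G ::= c]
lwlclcL ⇒ lwlclcl   [L ::= l]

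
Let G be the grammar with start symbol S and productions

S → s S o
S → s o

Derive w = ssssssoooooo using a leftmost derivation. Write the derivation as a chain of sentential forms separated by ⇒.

S ⇒ sSo   [S → s S o]
sSo ⇒ ssSoo   [S → s S o]
ssSoo ⇒ sssSooo   [S → s S o]
sssSooo ⇒ ssssSoooo   [S → s S o]
ssssSoooo ⇒ sssssSooooo   [S → s S o]
sssssSooooo ⇒ ssssssoooooo   [S → s o]

S ⇒ sSo ⇒ ssSoo ⇒ sssSooo ⇒ ssssSoooo ⇒ sssssSooooo ⇒ ssssssoooooo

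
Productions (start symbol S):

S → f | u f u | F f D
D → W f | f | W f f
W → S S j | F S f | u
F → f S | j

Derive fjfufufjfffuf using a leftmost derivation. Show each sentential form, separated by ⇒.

S ⇒ FfD ⇒ fSfD ⇒ fFfDfD ⇒ fjfDfD ⇒ fjfWfffD ⇒ fjfSSjfffD ⇒ fjfufuSjfffD ⇒ fjfufufjfffD ⇒ fjfufufjfffWf ⇒ fjfufufjfffuf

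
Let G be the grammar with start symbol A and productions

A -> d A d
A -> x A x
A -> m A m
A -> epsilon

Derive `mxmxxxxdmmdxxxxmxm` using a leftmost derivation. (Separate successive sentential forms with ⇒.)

A ⇒ mAm   [A -> m A m]
mAm ⇒ mxAxm   [A -> x A x]
mxAxm ⇒ mxmAmxm   [A -> m A m]
mxmAmxm ⇒ mxmxAxmxm   [A -> x A x]
mxmxAxmxm ⇒ mxmxxAxxmxm   [A -> x A x]
mxmxxAxxmxm ⇒ mxmxxxAxxxmxm   [A -> x A x]
mxmxxxAxxxmxm ⇒ mxmxxxxAxxxxmxm   [A -> x A x]
mxmxxxxAxxxxmxm ⇒ mxmxxxxdAdxxxxmxm   [A -> d A d]
mxmxxxxdAdxxxxmxm ⇒ mxmxxxxdmAmdxxxxmxm   [A -> m A m]
mxmxxxxdmAmdxxxxmxm ⇒ mxmxxxxdmmdxxxxmxm   [A -> epsilon]

A ⇒ mAm ⇒ mxAxm ⇒ mxmAmxm ⇒ mxmxAxmxm ⇒ mxmxxAxxmxm ⇒ mxmxxxAxxxmxm ⇒ mxmxxxxAxxxxmxm ⇒ mxmxxxxdAdxxxxmxm ⇒ mxmxxxxdmAmdxxxxmxm ⇒ mxmxxxxdmmdxxxxmxm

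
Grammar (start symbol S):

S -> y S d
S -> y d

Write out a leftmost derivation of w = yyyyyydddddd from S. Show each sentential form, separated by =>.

S => ySd   [S -> y S d]
ySd => yySdd   [S -> y S d]
yySdd => yyySddd   [S -> y S d]
yyySddd => yyyySdddd   [S -> y S d]
yyyySdddd => yyyyySddddd   [S -> y S d]
yyyyySddddd => yyyyyydddddd   [S -> y d]

S => ySd => yySdd => yyySddd => yyyySdddd => yyyyySddddd => yyyyyydddddd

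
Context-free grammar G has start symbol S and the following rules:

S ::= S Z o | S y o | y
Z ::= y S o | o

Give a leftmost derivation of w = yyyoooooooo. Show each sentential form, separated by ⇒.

S ⇒ SZo ⇒ SZoZo ⇒ SZoZoZo ⇒ yZoZoZo ⇒ yySooZoZo ⇒ yySZoooZoZo ⇒ yyyZoooZoZo ⇒ yyyooooZoZo ⇒ yyyooooooZo ⇒ yyyoooooooo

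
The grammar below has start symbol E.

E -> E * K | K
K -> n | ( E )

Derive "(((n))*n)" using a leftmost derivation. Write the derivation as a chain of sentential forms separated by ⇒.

E⇒K⇒(E)⇒(E*K)⇒(K*K)⇒((E)*K)⇒((K)*K)⇒(((E))*K)⇒(((K))*K)⇒(((n))*K)⇒(((n))*n)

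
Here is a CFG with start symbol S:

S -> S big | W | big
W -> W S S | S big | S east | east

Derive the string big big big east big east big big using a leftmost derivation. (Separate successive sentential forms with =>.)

S => S big   [S -> S big]
S big => W big   [S -> W]
W big => W S S big   [W -> W S S]
W S S big => S east S S big   [W -> S east]
S east S S big => S big east S S big   [S -> S big]
S big east S S big => W big east S S big   [S -> W]
W big east S S big => S big big east S S big   [W -> S big]
S big big east S S big => big big big east S S big   [S -> big]
big big big east S S big => big big big east W S big   [S -> W]
big big big east W S big => big big big east S east S big   [W -> S east]
big big big east S east S big => big big big east big east S big   [S -> big]
big big big east big east S big => big big big east big east big big   [S -> big]

S => S big => W big => W S S big => S east S S big => S big east S S big => W big east S S big => S big big east S S big => big big big east S S big => big big big east W S big => big big big east S east S big => big big big east big east S big => big big big east big east big big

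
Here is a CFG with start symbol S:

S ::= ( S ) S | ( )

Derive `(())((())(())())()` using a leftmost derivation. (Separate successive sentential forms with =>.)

S => (S)S => (())S => (())(S)S => (())((S)S)S => (())((())S)S => (())((())(S)S)S => (())((())(())S)S => (())((())(())())S => (())((())(())())()

S => (S)S   [S ::= ( S ) S]
(S)S => (())S   [S ::= ( )]
(())S => (())(S)S   [S ::= ( S ) S]
(())(S)S => (())((S)S)S   [S ::= ( S ) S]
(())((S)S)S => (())((())S)S   [S ::= ( )]
(())((())S)S => (())((())(S)S)S   [S ::= ( S ) S]
(())((())(S)S)S => (())((())(())S)S   [S ::= ( )]
(())((())(())S)S => (())((())(())())S   [S ::= ( )]
(())((())(())())S => (())((())(())())()   [S ::= ( )]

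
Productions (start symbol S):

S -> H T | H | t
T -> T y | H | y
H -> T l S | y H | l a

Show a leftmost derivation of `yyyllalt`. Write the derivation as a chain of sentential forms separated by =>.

S=>H=>TlS=>HlS=>TlSlS=>TylSlS=>TyylSlS=>yyylSlS=>yyylHlS=>yyyllalS=>yyyllalt

S => H   [S -> H]
H => TlS   [H -> T l S]
TlS => HlS   [T -> H]
HlS => TlSlS   [H -> T l S]
TlSlS => TylSlS   [T -> T y]
TylSlS => TyylSlS   [T -> T y]
TyylSlS => yyylSlS   [T -> y]
yyylSlS => yyylHlS   [S -> H]
yyylHlS => yyyllalS   [H -> l a]
yyyllalS => yyyllalt   [S -> t]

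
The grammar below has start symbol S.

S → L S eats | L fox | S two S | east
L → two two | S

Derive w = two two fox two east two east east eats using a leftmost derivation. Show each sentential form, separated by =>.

S => S two S => S two S two S => L fox two S two S => two two fox two S two S => two two fox two east two S => two two fox two east two L S eats => two two fox two east two S S eats => two two fox two east two east S eats => two two fox two east two east east eats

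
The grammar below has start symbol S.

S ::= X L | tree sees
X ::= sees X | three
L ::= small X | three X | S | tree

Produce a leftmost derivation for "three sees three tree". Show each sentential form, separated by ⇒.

S ⇒ X L   [S ::= X L]
X L ⇒ three L   [X ::= three]
three L ⇒ three S   [L ::= S]
three S ⇒ three X L   [S ::= X L]
three X L ⇒ three sees X L   [X ::= sees X]
three sees X L ⇒ three sees three L   [X ::= three]
three sees three L ⇒ three sees three tree   [L ::= tree]

S ⇒ X L ⇒ three L ⇒ three S ⇒ three X L ⇒ three sees X L ⇒ three sees three L ⇒ three sees three tree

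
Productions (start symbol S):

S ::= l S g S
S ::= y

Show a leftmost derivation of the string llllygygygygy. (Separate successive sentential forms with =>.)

S => lSgS => llSgSgS => lllSgSgSgS => llllSgSgSgSgS => llllygSgSgSgS => llllygygSgSgS => llllygygygSgS => llllygygygygS => llllygygygygy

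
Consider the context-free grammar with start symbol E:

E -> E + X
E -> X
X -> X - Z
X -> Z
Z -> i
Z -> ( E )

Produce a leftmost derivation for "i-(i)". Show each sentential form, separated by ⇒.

E ⇒ X ⇒ X-Z ⇒ Z-Z ⇒ i-Z ⇒ i-(E) ⇒ i-(X) ⇒ i-(Z) ⇒ i-(i)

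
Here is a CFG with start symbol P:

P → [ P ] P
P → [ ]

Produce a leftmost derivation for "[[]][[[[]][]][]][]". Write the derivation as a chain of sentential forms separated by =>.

P=>[P]P=>[[]]P=>[[]][P]P=>[[]][[P]P]P=>[[]][[[P]P]P]P=>[[]][[[[]]P]P]P=>[[]][[[[]][]]P]P=>[[]][[[[]][]][]]P=>[[]][[[[]][]][]][]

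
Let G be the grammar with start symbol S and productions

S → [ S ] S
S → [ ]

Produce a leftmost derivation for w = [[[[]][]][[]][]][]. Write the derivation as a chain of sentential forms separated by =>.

S => [S]S => [[S]S]S => [[[S]S]S]S => [[[[]]S]S]S => [[[[]][]]S]S => [[[[]][]][S]S]S => [[[[]][]][[]]S]S => [[[[]][]][[]][]]S => [[[[]][]][[]][]][]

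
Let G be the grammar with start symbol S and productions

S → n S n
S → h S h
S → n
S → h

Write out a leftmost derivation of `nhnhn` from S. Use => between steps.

S=>nSn=>nhShn=>nhnhn

S => nSn   [S → n S n]
nSn => nhShn   [S → h S h]
nhShn => nhnhn   [S → n]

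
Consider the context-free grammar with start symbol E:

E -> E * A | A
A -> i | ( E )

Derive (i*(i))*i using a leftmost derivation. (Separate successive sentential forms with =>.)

E => E*A => A*A => (E)*A => (E*A)*A => (A*A)*A => (i*A)*A => (i*(E))*A => (i*(A))*A => (i*(i))*A => (i*(i))*i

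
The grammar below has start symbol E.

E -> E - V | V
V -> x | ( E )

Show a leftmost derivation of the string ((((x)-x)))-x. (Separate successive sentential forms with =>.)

E => E-V => V-V => (E)-V => (V)-V => ((E))-V => ((V))-V => (((E)))-V => (((E-V)))-V => (((V-V)))-V => ((((E)-V)))-V => ((((V)-V)))-V => ((((x)-V)))-V => ((((x)-x)))-V => ((((x)-x)))-x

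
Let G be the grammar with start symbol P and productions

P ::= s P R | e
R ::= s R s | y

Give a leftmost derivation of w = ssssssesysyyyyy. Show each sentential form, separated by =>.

P => sPR => ssPRR => sssPRRR => ssssPRRRR => sssssPRRRRR => ssssssPRRRRRR => sssssseRRRRRR => ssssssesRsRRRRR => ssssssesysRRRRR => ssssssesysyRRRR => ssssssesysyyRRR => ssssssesysyyyRR => ssssssesysyyyyR => ssssssesysyyyyy

P => sPR   [P ::= s P R]
sPR => ssPRR   [P ::= s P R]
ssPRR => sssPRRR   [P ::= s P R]
sssPRRR => ssssPRRRR   [P ::= s P R]
ssssPRRRR => sssssPRRRRR   [P ::= s P R]
sssssPRRRRR => ssssssPRRRRRR   [P ::= s P R]
ssssssPRRRRRR => sssssseRRRRRR   [P ::= e]
sssssseRRRRRR => ssssssesRsRRRRR   [R ::= s R s]
ssssssesRsRRRRR => ssssssesysRRRRR   [R ::= y]
ssssssesysRRRRR => ssssssesysyRRRR   [R ::= y]
ssssssesysyRRRR => ssssssesysyyRRR   [R ::= y]
ssssssesysyyRRR => ssssssesysyyyRR   [R ::= y]
ssssssesysyyyRR => ssssssesysyyyyR   [R ::= y]
ssssssesysyyyyR => ssssssesysyyyyy   [R ::= y]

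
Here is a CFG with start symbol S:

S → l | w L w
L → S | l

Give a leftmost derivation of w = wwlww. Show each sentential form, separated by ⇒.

S ⇒ wLw   [S → w L w]
wLw ⇒ wSw   [L → S]
wSw ⇒ wwLww   [S → w L w]
wwLww ⇒ wwSww   [L → S]
wwSww ⇒ wwlww   [S → l]

S⇒wLw⇒wSw⇒wwLww⇒wwSww⇒wwlww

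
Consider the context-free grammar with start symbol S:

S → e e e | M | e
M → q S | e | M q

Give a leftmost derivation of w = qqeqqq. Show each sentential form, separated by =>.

S => M   [S → M]
M => Mq   [M → M q]
Mq => Mqq   [M → M q]
Mqq => Mqqq   [M → M q]
Mqqq => qSqqq   [M → q S]
qSqqq => qMqqq   [S → M]
qMqqq => qqSqqq   [M → q S]
qqSqqq => qqMqqq   [S → M]
qqMqqq => qqeqqq   [M → e]

S => M => Mq => Mqq => Mqqq => qSqqq => qMqqq => qqSqqq => qqMqqq => qqeqqq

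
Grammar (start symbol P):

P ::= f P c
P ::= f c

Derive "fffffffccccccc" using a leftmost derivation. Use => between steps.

P => fPc => ffPcc => fffPccc => ffffPcccc => fffffPccccc => ffffffPcccccc => fffffffccccccc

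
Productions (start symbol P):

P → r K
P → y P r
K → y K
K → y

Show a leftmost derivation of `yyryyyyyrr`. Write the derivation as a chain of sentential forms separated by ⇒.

P ⇒ yPr ⇒ yyPrr ⇒ yyrKrr ⇒ yyryKrr ⇒ yyryyKrr ⇒ yyryyyKrr ⇒ yyryyyyKrr ⇒ yyryyyyyrr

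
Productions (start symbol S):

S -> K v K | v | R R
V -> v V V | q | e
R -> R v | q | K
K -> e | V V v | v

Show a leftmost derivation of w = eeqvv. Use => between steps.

S => RR   [S -> R R]
RR => KR   [R -> K]
KR => eR   [K -> e]
eR => eRv   [R -> R v]
eRv => eKv   [R -> K]
eKv => eVVvv   [K -> V V v]
eVVvv => eeVvv   [V -> e]
eeVvv => eeqvv   [V -> q]

S => RR => KR => eR => eRv => eKv => eVVvv => eeVvv => eeqvv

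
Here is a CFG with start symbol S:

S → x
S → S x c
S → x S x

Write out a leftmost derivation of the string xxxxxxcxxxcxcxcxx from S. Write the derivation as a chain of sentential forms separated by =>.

S=>xSx=>xxSxx=>xxSxcxx=>xxSxcxcxx=>xxSxcxcxcxx=>xxxSxxcxcxcxx=>xxxxSxxxcxcxcxx=>xxxxSxcxxxcxcxcxx=>xxxxxxcxxxcxcxcxx

S => xSx   [S → x S x]
xSx => xxSxx   [S → x S x]
xxSxx => xxSxcxx   [S → S x c]
xxSxcxx => xxSxcxcxx   [S → S x c]
xxSxcxcxx => xxSxcxcxcxx   [S → S x c]
xxSxcxcxcxx => xxxSxxcxcxcxx   [S → x S x]
xxxSxxcxcxcxx => xxxxSxxxcxcxcxx   [S → x S x]
xxxxSxxxcxcxcxx => xxxxSxcxxxcxcxcxx   [S → S x c]
xxxxSxcxxxcxcxcxx => xxxxxxcxxxcxcxcxx   [S → x]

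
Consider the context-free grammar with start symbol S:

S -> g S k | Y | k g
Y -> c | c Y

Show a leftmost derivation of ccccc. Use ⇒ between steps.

S ⇒ Y ⇒ cY ⇒ ccY ⇒ cccY ⇒ ccccY ⇒ ccccc

S ⇒ Y   [S -> Y]
Y ⇒ cY   [Y -> c Y]
cY ⇒ ccY   [Y -> c Y]
ccY ⇒ cccY   [Y -> c Y]
cccY ⇒ ccccY   [Y -> c Y]
ccccY ⇒ ccccc   [Y -> c]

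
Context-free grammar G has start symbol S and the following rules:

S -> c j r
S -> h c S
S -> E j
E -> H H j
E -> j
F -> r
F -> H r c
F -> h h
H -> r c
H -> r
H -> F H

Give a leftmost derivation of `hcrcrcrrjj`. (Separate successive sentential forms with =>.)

S=>hcS=>hcEj=>hcHHjj=>hcFHHjj=>hcHrcHHjj=>hcrcrcHHjj=>hcrcrcrHjj=>hcrcrcrrjj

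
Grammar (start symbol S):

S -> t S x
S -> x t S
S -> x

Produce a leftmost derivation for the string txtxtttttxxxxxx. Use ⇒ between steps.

S ⇒ tSx ⇒ txtSx ⇒ txtxtSx ⇒ txtxttSxx ⇒ txtxtttSxxx ⇒ txtxttttSxxxx ⇒ txtxtttttSxxxxx ⇒ txtxtttttxxxxxx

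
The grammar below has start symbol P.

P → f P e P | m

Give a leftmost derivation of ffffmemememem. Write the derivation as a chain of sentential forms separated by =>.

P=>fPeP=>ffPePeP=>fffPePePeP=>ffffPePePePeP=>ffffmePePePeP=>ffffmemePePeP=>ffffmememePeP=>ffffmemememeP=>ffffmemememem

P => fPeP   [P → f P e P]
fPeP => ffPePeP   [P → f P e P]
ffPePeP => fffPePePeP   [P → f P e P]
fffPePePeP => ffffPePePePeP   [P → f P e P]
ffffPePePePeP => ffffmePePePeP   [P → m]
ffffmePePePeP => ffffmemePePeP   [P → m]
ffffmemePePeP => ffffmememePeP   [P → m]
ffffmememePeP => ffffmemememeP   [P → m]
ffffmemememeP => ffffmemememem   [P → m]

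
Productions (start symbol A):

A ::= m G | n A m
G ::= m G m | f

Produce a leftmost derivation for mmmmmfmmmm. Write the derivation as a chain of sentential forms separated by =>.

A => mG => mmGm => mmmGmm => mmmmGmmm => mmmmmGmmmm => mmmmmfmmmm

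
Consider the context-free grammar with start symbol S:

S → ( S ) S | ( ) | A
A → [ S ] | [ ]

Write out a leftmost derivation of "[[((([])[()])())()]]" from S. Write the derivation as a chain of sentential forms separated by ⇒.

S⇒A⇒[S]⇒[A]⇒[[S]]⇒[[(S)S]]⇒[[((S)S)S]]⇒[[(((S)S)S)S]]⇒[[(((A)S)S)S]]⇒[[((([])S)S)S]]⇒[[((([])A)S)S]]⇒[[((([])[S])S)S]]⇒[[((([])[()])S)S]]⇒[[((([])[()])())S]]⇒[[((([])[()])())()]]

S ⇒ A   [S → A]
A ⇒ [S]   [A → [ S ]]
[S] ⇒ [A]   [S → A]
[A] ⇒ [[S]]   [A → [ S ]]
[[S]] ⇒ [[(S)S]]   [S → ( S ) S]
[[(S)S]] ⇒ [[((S)S)S]]   [S → ( S ) S]
[[((S)S)S]] ⇒ [[(((S)S)S)S]]   [S → ( S ) S]
[[(((S)S)S)S]] ⇒ [[(((A)S)S)S]]   [S → A]
[[(((A)S)S)S]] ⇒ [[((([])S)S)S]]   [A → [ ]]
[[((([])S)S)S]] ⇒ [[((([])A)S)S]]   [S → A]
[[((([])A)S)S]] ⇒ [[((([])[S])S)S]]   [A → [ S ]]
[[((([])[S])S)S]] ⇒ [[((([])[()])S)S]]   [S → ( )]
[[((([])[()])S)S]] ⇒ [[((([])[()])())S]]   [S → ( )]
[[((([])[()])())S]] ⇒ [[((([])[()])())()]]   [S → ( )]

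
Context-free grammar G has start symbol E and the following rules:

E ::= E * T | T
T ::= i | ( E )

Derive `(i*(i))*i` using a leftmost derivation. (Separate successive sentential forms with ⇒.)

E ⇒ E*T   [E ::= E * T]
E*T ⇒ T*T   [E ::= T]
T*T ⇒ (E)*T   [T ::= ( E )]
(E)*T ⇒ (E*T)*T   [E ::= E * T]
(E*T)*T ⇒ (T*T)*T   [E ::= T]
(T*T)*T ⇒ (i*T)*T   [T ::= i]
(i*T)*T ⇒ (i*(E))*T   [T ::= ( E )]
(i*(E))*T ⇒ (i*(T))*T   [E ::= T]
(i*(T))*T ⇒ (i*(i))*T   [T ::= i]
(i*(i))*T ⇒ (i*(i))*i   [T ::= i]

E ⇒ E*T ⇒ T*T ⇒ (E)*T ⇒ (E*T)*T ⇒ (T*T)*T ⇒ (i*T)*T ⇒ (i*(E))*T ⇒ (i*(T))*T ⇒ (i*(i))*T ⇒ (i*(i))*i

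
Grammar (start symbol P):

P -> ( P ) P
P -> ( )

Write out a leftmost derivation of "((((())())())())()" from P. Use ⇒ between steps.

P⇒(P)P⇒((P)P)P⇒(((P)P)P)P⇒((((P)P)P)P)P⇒((((())P)P)P)P⇒((((())())P)P)P⇒((((())())())P)P⇒((((())())())())P⇒((((())())())())()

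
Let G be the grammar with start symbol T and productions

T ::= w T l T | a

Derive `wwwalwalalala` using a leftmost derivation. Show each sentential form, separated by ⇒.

T⇒wTlT⇒wwTlTlT⇒wwwTlTlTlT⇒wwwalTlTlT⇒wwwalwTlTlTlT⇒wwwalwalTlTlT⇒wwwalwalalTlT⇒wwwalwalalalT⇒wwwalwalalala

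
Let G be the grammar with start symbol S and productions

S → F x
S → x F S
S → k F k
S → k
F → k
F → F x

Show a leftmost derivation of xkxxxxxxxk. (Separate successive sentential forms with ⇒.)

S ⇒ xFS ⇒ xFxS ⇒ xFxxS ⇒ xFxxxS ⇒ xFxxxxS ⇒ xFxxxxxS ⇒ xFxxxxxxS ⇒ xFxxxxxxxS ⇒ xkxxxxxxxS ⇒ xkxxxxxxxk

S ⇒ xFS   [S → x F S]
xFS ⇒ xFxS   [F → F x]
xFxS ⇒ xFxxS   [F → F x]
xFxxS ⇒ xFxxxS   [F → F x]
xFxxxS ⇒ xFxxxxS   [F → F x]
xFxxxxS ⇒ xFxxxxxS   [F → F x]
xFxxxxxS ⇒ xFxxxxxxS   [F → F x]
xFxxxxxxS ⇒ xFxxxxxxxS   [F → F x]
xFxxxxxxxS ⇒ xkxxxxxxxS   [F → k]
xkxxxxxxxS ⇒ xkxxxxxxxk   [S → k]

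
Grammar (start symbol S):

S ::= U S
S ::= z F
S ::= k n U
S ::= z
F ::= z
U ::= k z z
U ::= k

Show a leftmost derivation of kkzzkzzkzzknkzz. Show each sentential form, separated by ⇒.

S ⇒ US ⇒ kS ⇒ kUS ⇒ kkzzS ⇒ kkzzUS ⇒ kkzzkzzS ⇒ kkzzkzzUS ⇒ kkzzkzzkzzS ⇒ kkzzkzzkzzknU ⇒ kkzzkzzkzzknkzz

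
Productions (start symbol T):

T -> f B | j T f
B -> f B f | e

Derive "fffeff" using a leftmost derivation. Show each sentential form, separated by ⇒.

T ⇒ fB ⇒ ffBf ⇒ fffBff ⇒ fffeff

T ⇒ fB   [T -> f B]
fB ⇒ ffBf   [B -> f B f]
ffBf ⇒ fffBff   [B -> f B f]
fffBff ⇒ fffeff   [B -> e]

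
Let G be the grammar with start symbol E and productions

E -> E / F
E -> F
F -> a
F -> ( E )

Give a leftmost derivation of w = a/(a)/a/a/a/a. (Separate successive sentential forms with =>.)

E => E/F => E/F/F => E/F/F/F => E/F/F/F/F => E/F/F/F/F/F => F/F/F/F/F/F => a/F/F/F/F/F => a/(E)/F/F/F/F => a/(F)/F/F/F/F => a/(a)/F/F/F/F => a/(a)/a/F/F/F => a/(a)/a/a/F/F => a/(a)/a/a/a/F => a/(a)/a/a/a/a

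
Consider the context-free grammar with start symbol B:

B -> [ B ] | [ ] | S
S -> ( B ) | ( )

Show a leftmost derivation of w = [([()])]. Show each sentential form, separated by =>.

B => [B]   [B -> [ B ]]
[B] => [S]   [B -> S]
[S] => [(B)]   [S -> ( B )]
[(B)] => [([B])]   [B -> [ B ]]
[([B])] => [([S])]   [B -> S]
[([S])] => [([()])]   [S -> ( )]

B => [B] => [S] => [(B)] => [([B])] => [([S])] => [([()])]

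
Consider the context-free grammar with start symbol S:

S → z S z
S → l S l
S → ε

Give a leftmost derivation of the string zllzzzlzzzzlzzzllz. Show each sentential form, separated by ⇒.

S ⇒ zSz ⇒ zlSlz ⇒ zllSllz ⇒ zllzSzllz ⇒ zllzzSzzllz ⇒ zllzzzSzzzllz ⇒ zllzzzlSlzzzllz ⇒ zllzzzlzSzlzzzllz ⇒ zllzzzlzzSzzlzzzllz ⇒ zllzzzlzzzzlzzzllz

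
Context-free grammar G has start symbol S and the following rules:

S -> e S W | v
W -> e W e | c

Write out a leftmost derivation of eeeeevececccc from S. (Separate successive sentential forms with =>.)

S => eSW   [S -> e S W]
eSW => eeSWW   [S -> e S W]
eeSWW => eeeSWWW   [S -> e S W]
eeeSWWW => eeeeSWWWW   [S -> e S W]
eeeeSWWWW => eeeeeSWWWWW   [S -> e S W]
eeeeeSWWWWW => eeeeevWWWWW   [S -> v]
eeeeevWWWWW => eeeeeveWeWWWW   [W -> e W e]
eeeeeveWeWWWW => eeeeeveceWWWW   [W -> c]
eeeeeveceWWWW => eeeeevececWWW   [W -> c]
eeeeevececWWW => eeeeevececcWW   [W -> c]
eeeeevececcWW => eeeeevececccW   [W -> c]
eeeeevececccW => eeeeevececccc   [W -> c]

S => eSW => eeSWW => eeeSWWW => eeeeSWWWW => eeeeeSWWWWW => eeeeevWWWWW => eeeeeveWeWWWW => eeeeeveceWWWW => eeeeevececWWW => eeeeevececcWW => eeeeevececccW => eeeeevececccc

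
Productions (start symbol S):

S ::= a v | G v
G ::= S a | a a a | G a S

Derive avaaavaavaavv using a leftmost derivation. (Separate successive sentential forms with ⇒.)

S ⇒ Gv ⇒ GaSv ⇒ GaSaSv ⇒ GaSaSaSv ⇒ SaaSaSaSv ⇒ avaaSaSaSv ⇒ avaaavaSaSv ⇒ avaaavaavaSv ⇒ avaaavaavaavv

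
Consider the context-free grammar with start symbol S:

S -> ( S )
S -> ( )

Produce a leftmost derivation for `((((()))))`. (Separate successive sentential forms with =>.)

S=>(S)=>((S))=>(((S)))=>((((S))))=>((((()))))

S => (S)   [S -> ( S )]
(S) => ((S))   [S -> ( S )]
((S)) => (((S)))   [S -> ( S )]
(((S))) => ((((S))))   [S -> ( S )]
((((S)))) => ((((()))))   [S -> ( )]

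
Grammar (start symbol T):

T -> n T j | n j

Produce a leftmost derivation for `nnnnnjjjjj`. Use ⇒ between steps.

T ⇒ nTj ⇒ nnTjj ⇒ nnnTjjj ⇒ nnnnTjjjj ⇒ nnnnnjjjjj

T ⇒ nTj   [T -> n T j]
nTj ⇒ nnTjj   [T -> n T j]
nnTjj ⇒ nnnTjjj   [T -> n T j]
nnnTjjj ⇒ nnnnTjjjj   [T -> n T j]
nnnnTjjjj ⇒ nnnnnjjjjj   [T -> n j]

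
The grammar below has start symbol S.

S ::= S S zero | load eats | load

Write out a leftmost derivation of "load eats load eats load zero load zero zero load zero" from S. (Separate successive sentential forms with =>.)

S => S S zero   [S ::= S S zero]
S S zero => S S zero S zero   [S ::= S S zero]
S S zero S zero => load eats S zero S zero   [S ::= load eats]
load eats S zero S zero => load eats S S zero zero S zero   [S ::= S S zero]
load eats S S zero zero S zero => load eats S S zero S zero zero S zero   [S ::= S S zero]
load eats S S zero S zero zero S zero => load eats load eats S zero S zero zero S zero   [S ::= load eats]
load eats load eats S zero S zero zero S zero => load eats load eats load zero S zero zero S zero   [S ::= load]
load eats load eats load zero S zero zero S zero => load eats load eats load zero load zero zero S zero   [S ::= load]
load eats load eats load zero load zero zero S zero => load eats load eats load zero load zero zero load zero   [S ::= load]

S => S S zero => S S zero S zero => load eats S zero S zero => load eats S S zero zero S zero => load eats S S zero S zero zero S zero => load eats load eats S zero S zero zero S zero => load eats load eats load zero S zero zero S zero => load eats load eats load zero load zero zero S zero => load eats load eats load zero load zero zero load zero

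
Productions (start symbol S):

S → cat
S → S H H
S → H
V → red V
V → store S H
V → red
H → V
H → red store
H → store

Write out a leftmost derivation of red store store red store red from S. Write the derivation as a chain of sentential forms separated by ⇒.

S ⇒ S H H   [S → S H H]
S H H ⇒ S H H H H   [S → S H H]
S H H H H ⇒ H H H H H   [S → H]
H H H H H ⇒ red store H H H H   [H → red store]
red store H H H H ⇒ red store store H H H   [H → store]
red store store H H H ⇒ red store store V H H   [H → V]
red store store V H H ⇒ red store store red H H   [V → red]
red store store red H H ⇒ red store store red store H   [H → store]
red store store red store H ⇒ red store store red store V   [H → V]
red store store red store V ⇒ red store store red store red   [V → red]

S ⇒ S H H ⇒ S H H H H ⇒ H H H H H ⇒ red store H H H H ⇒ red store store H H H ⇒ red store store V H H ⇒ red store store red H H ⇒ red store store red store H ⇒ red store store red store V ⇒ red store store red store red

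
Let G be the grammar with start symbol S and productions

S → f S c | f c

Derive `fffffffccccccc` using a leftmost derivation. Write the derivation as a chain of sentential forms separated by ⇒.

S⇒fSc⇒ffScc⇒fffSccc⇒ffffScccc⇒fffffSccccc⇒ffffffScccccc⇒fffffffccccccc

S ⇒ fSc   [S → f S c]
fSc ⇒ ffScc   [S → f S c]
ffScc ⇒ fffSccc   [S → f S c]
fffSccc ⇒ ffffScccc   [S → f S c]
ffffScccc ⇒ fffffSccccc   [S → f S c]
fffffSccccc ⇒ ffffffScccccc   [S → f S c]
ffffffScccccc ⇒ fffffffccccccc   [S → f c]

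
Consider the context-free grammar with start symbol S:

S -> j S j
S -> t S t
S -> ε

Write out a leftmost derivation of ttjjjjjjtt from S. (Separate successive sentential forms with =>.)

S => tSt => ttStt => ttjSjtt => ttjjSjjtt => ttjjjSjjjtt => ttjjjjjjtt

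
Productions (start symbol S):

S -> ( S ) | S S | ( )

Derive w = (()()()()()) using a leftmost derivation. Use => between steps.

S => (S)   [S -> ( S )]
(S) => (SS)   [S -> S S]
(SS) => (SSS)   [S -> S S]
(SSS) => (SSSS)   [S -> S S]
(SSSS) => (SSSSS)   [S -> S S]
(SSSSS) => (()SSSS)   [S -> ( )]
(()SSSS) => (()()SSS)   [S -> ( )]
(()()SSS) => (()()()SS)   [S -> ( )]
(()()()SS) => (()()()()S)   [S -> ( )]
(()()()()S) => (()()()()())   [S -> ( )]

S => (S) => (SS) => (SSS) => (SSSS) => (SSSSS) => (()SSSS) => (()()SSS) => (()()()SS) => (()()()()S) => (()()()()())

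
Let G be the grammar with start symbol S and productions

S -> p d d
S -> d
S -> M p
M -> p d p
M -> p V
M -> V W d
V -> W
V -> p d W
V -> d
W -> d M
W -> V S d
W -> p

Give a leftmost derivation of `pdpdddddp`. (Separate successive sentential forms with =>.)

S => Mp   [S -> M p]
Mp => pVp   [M -> p V]
pVp => pWp   [V -> W]
pWp => pVSdp   [W -> V S d]
pVSdp => pWSdp   [V -> W]
pWSdp => pVSdSdp   [W -> V S d]
pVSdSdp => pdSdSdp   [V -> d]
pdSdSdp => pdpdddSdp   [S -> p d d]
pdpdddSdp => pdpdddddp   [S -> d]

S=>Mp=>pVp=>pWp=>pVSdp=>pWSdp=>pVSdSdp=>pdSdSdp=>pdpdddSdp=>pdpdddddp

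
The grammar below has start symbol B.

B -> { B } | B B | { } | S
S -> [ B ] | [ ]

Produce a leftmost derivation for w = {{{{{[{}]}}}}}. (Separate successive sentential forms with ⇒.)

B ⇒ {B}   [B -> { B }]
{B} ⇒ {{B}}   [B -> { B }]
{{B}} ⇒ {{{B}}}   [B -> { B }]
{{{B}}} ⇒ {{{{B}}}}   [B -> { B }]
{{{{B}}}} ⇒ {{{{{B}}}}}   [B -> { B }]
{{{{{B}}}}} ⇒ {{{{{S}}}}}   [B -> S]
{{{{{S}}}}} ⇒ {{{{{[B]}}}}}   [S -> [ B ]]
{{{{{[B]}}}}} ⇒ {{{{{[{}]}}}}}   [B -> { }]

B ⇒ {B} ⇒ {{B}} ⇒ {{{B}}} ⇒ {{{{B}}}} ⇒ {{{{{B}}}}} ⇒ {{{{{S}}}}} ⇒ {{{{{[B]}}}}} ⇒ {{{{{[{}]}}}}}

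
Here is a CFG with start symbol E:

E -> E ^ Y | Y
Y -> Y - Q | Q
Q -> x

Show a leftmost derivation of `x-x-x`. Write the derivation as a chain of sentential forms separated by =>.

E => Y => Y-Q => Y-Q-Q => Q-Q-Q => x-Q-Q => x-x-Q => x-x-x

E => Y   [E -> Y]
Y => Y-Q   [Y -> Y - Q]
Y-Q => Y-Q-Q   [Y -> Y - Q]
Y-Q-Q => Q-Q-Q   [Y -> Q]
Q-Q-Q => x-Q-Q   [Q -> x]
x-Q-Q => x-x-Q   [Q -> x]
x-x-Q => x-x-x   [Q -> x]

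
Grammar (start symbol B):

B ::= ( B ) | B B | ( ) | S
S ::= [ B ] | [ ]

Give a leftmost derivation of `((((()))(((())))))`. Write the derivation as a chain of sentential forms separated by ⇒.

B ⇒ (B)   [B ::= ( B )]
(B) ⇒ ((B))   [B ::= ( B )]
((B)) ⇒ ((BB))   [B ::= B B]
((BB)) ⇒ (((B)B))   [B ::= ( B )]
(((B)B)) ⇒ ((((B))B))   [B ::= ( B )]
((((B))B)) ⇒ ((((()))B))   [B ::= ( )]
((((()))B)) ⇒ ((((()))(B)))   [B ::= ( B )]
((((()))(B))) ⇒ ((((()))((B))))   [B ::= ( B )]
((((()))((B)))) ⇒ ((((()))(((B)))))   [B ::= ( B )]
((((()))(((B))))) ⇒ ((((()))(((())))))   [B ::= ( )]

B ⇒ (B) ⇒ ((B)) ⇒ ((BB)) ⇒ (((B)B)) ⇒ ((((B))B)) ⇒ ((((()))B)) ⇒ ((((()))(B))) ⇒ ((((()))((B)))) ⇒ ((((()))(((B))))) ⇒ ((((()))(((())))))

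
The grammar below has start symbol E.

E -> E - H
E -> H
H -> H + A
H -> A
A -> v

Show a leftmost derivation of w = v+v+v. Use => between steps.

E=>H=>H+A=>H+A+A=>A+A+A=>v+A+A=>v+v+A=>v+v+v

E => H   [E -> H]
H => H+A   [H -> H + A]
H+A => H+A+A   [H -> H + A]
H+A+A => A+A+A   [H -> A]
A+A+A => v+A+A   [A -> v]
v+A+A => v+v+A   [A -> v]
v+v+A => v+v+v   [A -> v]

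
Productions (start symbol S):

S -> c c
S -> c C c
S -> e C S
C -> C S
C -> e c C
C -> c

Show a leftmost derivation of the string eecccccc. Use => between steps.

S => eCS => eecCS => eecCSS => eeccSS => eeccccS => eecccccc

S => eCS   [S -> e C S]
eCS => eecCS   [C -> e c C]
eecCS => eecCSS   [C -> C S]
eecCSS => eeccSS   [C -> c]
eeccSS => eeccccS   [S -> c c]
eeccccS => eecccccc   [S -> c c]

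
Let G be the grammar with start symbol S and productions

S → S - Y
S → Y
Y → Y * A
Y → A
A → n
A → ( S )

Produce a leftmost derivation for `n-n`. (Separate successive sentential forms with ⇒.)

S ⇒ S-Y   [S → S - Y]
S-Y ⇒ Y-Y   [S → Y]
Y-Y ⇒ A-Y   [Y → A]
A-Y ⇒ n-Y   [A → n]
n-Y ⇒ n-A   [Y → A]
n-A ⇒ n-n   [A → n]

S ⇒ S-Y ⇒ Y-Y ⇒ A-Y ⇒ n-Y ⇒ n-A ⇒ n-n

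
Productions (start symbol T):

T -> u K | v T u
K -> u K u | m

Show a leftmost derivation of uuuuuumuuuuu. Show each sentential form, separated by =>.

T => uK   [T -> u K]
uK => uuKu   [K -> u K u]
uuKu => uuuKuu   [K -> u K u]
uuuKuu => uuuuKuuu   [K -> u K u]
uuuuKuuu => uuuuuKuuuu   [K -> u K u]
uuuuuKuuuu => uuuuuuKuuuuu   [K -> u K u]
uuuuuuKuuuuu => uuuuuumuuuuu   [K -> m]

T => uK => uuKu => uuuKuu => uuuuKuuu => uuuuuKuuuu => uuuuuuKuuuuu => uuuuuumuuuuu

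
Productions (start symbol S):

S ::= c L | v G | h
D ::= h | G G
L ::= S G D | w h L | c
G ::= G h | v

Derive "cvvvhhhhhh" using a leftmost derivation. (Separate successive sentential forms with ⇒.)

S ⇒ cL   [S ::= c L]
cL ⇒ cSGD   [L ::= S G D]
cSGD ⇒ cvGGD   [S ::= v G]
cvGGD ⇒ cvvGD   [G ::= v]
cvvGD ⇒ cvvGhD   [G ::= G h]
cvvGhD ⇒ cvvGhhD   [G ::= G h]
cvvGhhD ⇒ cvvGhhhD   [G ::= G h]
cvvGhhhD ⇒ cvvGhhhhD   [G ::= G h]
cvvGhhhhD ⇒ cvvGhhhhhD   [G ::= G h]
cvvGhhhhhD ⇒ cvvvhhhhhD   [G ::= v]
cvvvhhhhhD ⇒ cvvvhhhhhh   [D ::= h]

S⇒cL⇒cSGD⇒cvGGD⇒cvvGD⇒cvvGhD⇒cvvGhhD⇒cvvGhhhD⇒cvvGhhhhD⇒cvvGhhhhhD⇒cvvvhhhhhD⇒cvvvhhhhhh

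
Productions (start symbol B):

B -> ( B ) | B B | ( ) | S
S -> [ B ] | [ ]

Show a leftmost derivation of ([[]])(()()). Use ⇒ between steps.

B ⇒ BB ⇒ (B)B ⇒ (S)B ⇒ ([B])B ⇒ ([S])B ⇒ ([[]])B ⇒ ([[]])(B) ⇒ ([[]])(BB) ⇒ ([[]])(()B) ⇒ ([[]])(()())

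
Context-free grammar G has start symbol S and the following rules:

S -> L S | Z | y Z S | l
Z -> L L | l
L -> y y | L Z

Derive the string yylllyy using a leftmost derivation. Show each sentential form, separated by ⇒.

S ⇒ Z   [S -> Z]
Z ⇒ LL   [Z -> L L]
LL ⇒ LZL   [L -> L Z]
LZL ⇒ LZZL   [L -> L Z]
LZZL ⇒ LZZZL   [L -> L Z]
LZZZL ⇒ yyZZZL   [L -> y y]
yyZZZL ⇒ yylZZL   [Z -> l]
yylZZL ⇒ yyllZL   [Z -> l]
yyllZL ⇒ yylllL   [Z -> l]
yylllL ⇒ yylllyy   [L -> y y]

S ⇒ Z ⇒ LL ⇒ LZL ⇒ LZZL ⇒ LZZZL ⇒ yyZZZL ⇒ yylZZL ⇒ yyllZL ⇒ yylllL ⇒ yylllyy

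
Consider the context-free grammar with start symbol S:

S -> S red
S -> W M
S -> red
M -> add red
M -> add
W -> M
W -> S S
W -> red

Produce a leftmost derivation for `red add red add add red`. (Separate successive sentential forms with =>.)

S => W M => S S M => red S M => red W M M => red M M M => red add red M M => red add red add M => red add red add add red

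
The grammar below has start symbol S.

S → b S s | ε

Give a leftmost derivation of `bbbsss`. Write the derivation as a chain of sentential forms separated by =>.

S => bSs => bbSss => bbbSsss => bbbsss

S => bSs   [S → b S s]
bSs => bbSss   [S → b S s]
bbSss => bbbSsss   [S → b S s]
bbbSsss => bbbsss   [S → ε]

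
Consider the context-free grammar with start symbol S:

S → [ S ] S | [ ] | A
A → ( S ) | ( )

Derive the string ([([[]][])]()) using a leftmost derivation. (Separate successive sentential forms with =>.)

S => A => (S) => ([S]S) => ([A]S) => ([(S)]S) => ([([S]S)]S) => ([([[]]S)]S) => ([([[]][])]S) => ([([[]][])]A) => ([([[]][])]())

S => A   [S → A]
A => (S)   [A → ( S )]
(S) => ([S]S)   [S → [ S ] S]
([S]S) => ([A]S)   [S → A]
([A]S) => ([(S)]S)   [A → ( S )]
([(S)]S) => ([([S]S)]S)   [S → [ S ] S]
([([S]S)]S) => ([([[]]S)]S)   [S → [ ]]
([([[]]S)]S) => ([([[]][])]S)   [S → [ ]]
([([[]][])]S) => ([([[]][])]A)   [S → A]
([([[]][])]A) => ([([[]][])]())   [A → ( )]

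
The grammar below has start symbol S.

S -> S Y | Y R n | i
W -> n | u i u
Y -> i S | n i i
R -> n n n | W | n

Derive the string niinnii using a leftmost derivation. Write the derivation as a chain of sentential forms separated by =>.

S => SY   [S -> S Y]
SY => YRnY   [S -> Y R n]
YRnY => niiRnY   [Y -> n i i]
niiRnY => niinnY   [R -> n]
niinnY => niinniS   [Y -> i S]
niinniS => niinnii   [S -> i]

S => SY => YRnY => niiRnY => niinnY => niinniS => niinnii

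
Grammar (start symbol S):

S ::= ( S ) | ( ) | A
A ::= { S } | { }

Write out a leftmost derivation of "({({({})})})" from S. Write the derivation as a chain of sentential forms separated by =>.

S => (S) => (A) => ({S}) => ({(S)}) => ({(A)}) => ({({S})}) => ({({(S)})}) => ({({(A)})}) => ({({({})})})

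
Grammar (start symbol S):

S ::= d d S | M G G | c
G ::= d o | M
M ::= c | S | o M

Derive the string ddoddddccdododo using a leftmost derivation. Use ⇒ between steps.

S ⇒ ddS ⇒ ddMGG ⇒ ddoMGG ⇒ ddoSGG ⇒ ddoddSGG ⇒ ddoddddSGG ⇒ ddoddddMGGGG ⇒ ddoddddcGGGG ⇒ ddoddddcMGGG ⇒ ddoddddcSGGG ⇒ ddoddddccGGG ⇒ ddoddddccdoGG ⇒ ddoddddccdodoG ⇒ ddoddddccdododo

S ⇒ ddS   [S ::= d d S]
ddS ⇒ ddMGG   [S ::= M G G]
ddMGG ⇒ ddoMGG   [M ::= o M]
ddoMGG ⇒ ddoSGG   [M ::= S]
ddoSGG ⇒ ddoddSGG   [S ::= d d S]
ddoddSGG ⇒ ddoddddSGG   [S ::= d d S]
ddoddddSGG ⇒ ddoddddMGGGG   [S ::= M G G]
ddoddddMGGGG ⇒ ddoddddcGGGG   [M ::= c]
ddoddddcGGGG ⇒ ddoddddcMGGG   [G ::= M]
ddoddddcMGGG ⇒ ddoddddcSGGG   [M ::= S]
ddoddddcSGGG ⇒ ddoddddccGGG   [S ::= c]
ddoddddccGGG ⇒ ddoddddccdoGG   [G ::= d o]
ddoddddccdoGG ⇒ ddoddddccdodoG   [G ::= d o]
ddoddddccdodoG ⇒ ddoddddccdododo   [G ::= d o]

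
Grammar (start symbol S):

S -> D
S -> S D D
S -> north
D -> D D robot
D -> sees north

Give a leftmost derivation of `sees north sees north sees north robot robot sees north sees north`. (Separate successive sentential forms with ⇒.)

S ⇒ S D D   [S -> S D D]
S D D ⇒ D D D   [S -> D]
D D D ⇒ D D robot D D   [D -> D D robot]
D D robot D D ⇒ sees north D robot D D   [D -> sees north]
sees north D robot D D ⇒ sees north D D robot robot D D   [D -> D D robot]
sees north D D robot robot D D ⇒ sees north sees north D robot robot D D   [D -> sees north]
sees north sees north D robot robot D D ⇒ sees north sees north sees north robot robot D D   [D -> sees north]
sees north sees north sees north robot robot D D ⇒ sees north sees north sees north robot robot sees north D   [D -> sees north]
sees north sees north sees north robot robot sees north D ⇒ sees north sees north sees north robot robot sees north sees north   [D -> sees north]

S ⇒ S D D ⇒ D D D ⇒ D D robot D D ⇒ sees north D robot D D ⇒ sees north D D robot robot D D ⇒ sees north sees north D robot robot D D ⇒ sees north sees north sees north robot robot D D ⇒ sees north sees north sees north robot robot sees north D ⇒ sees north sees north sees north robot robot sees north sees north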